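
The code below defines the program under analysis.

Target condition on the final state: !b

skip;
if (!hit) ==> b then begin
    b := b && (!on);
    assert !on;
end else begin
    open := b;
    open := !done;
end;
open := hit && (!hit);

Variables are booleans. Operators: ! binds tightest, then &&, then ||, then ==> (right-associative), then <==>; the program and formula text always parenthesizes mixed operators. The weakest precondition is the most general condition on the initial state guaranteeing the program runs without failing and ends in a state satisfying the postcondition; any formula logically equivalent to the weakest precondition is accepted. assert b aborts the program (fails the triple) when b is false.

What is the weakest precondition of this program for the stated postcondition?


Working backward. After the program, !b must hold.
Before open := hit && (!hit): !b
Then branch requires (!on) && (!(b && (!on))); else branch requires !b.
Before the if: (((!hit) ==> b) ==> ((!on) && (!(b && (!on))))) && ((!((!hit) ==> b)) ==> (!b))
Before skip: (((!hit) ==> b) ==> ((!on) && (!(b && (!on))))) && ((!((!hit) ==> b)) ==> (!b))
Answer: WP = (((!hit) ==> b) ==> ((!on) && (!(b && (!on))))) && ((!((!hit) ==> b)) ==> (!b))


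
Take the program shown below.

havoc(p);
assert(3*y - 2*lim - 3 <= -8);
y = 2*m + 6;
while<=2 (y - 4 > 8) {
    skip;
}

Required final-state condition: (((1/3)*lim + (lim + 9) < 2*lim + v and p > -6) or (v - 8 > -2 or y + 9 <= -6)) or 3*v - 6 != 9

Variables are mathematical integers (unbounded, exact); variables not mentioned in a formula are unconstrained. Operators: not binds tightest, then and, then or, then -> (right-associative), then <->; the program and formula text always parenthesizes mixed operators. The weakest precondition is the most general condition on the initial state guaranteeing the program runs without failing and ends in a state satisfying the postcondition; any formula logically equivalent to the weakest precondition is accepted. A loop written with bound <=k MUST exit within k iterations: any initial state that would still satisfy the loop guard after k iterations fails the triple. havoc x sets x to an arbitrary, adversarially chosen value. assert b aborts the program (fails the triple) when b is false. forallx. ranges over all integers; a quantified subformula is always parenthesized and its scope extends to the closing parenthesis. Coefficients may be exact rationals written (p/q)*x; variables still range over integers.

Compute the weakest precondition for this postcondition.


Working backward. After the program, the postcondition (((1/3)*lim + (lim + 9) < 2*lim + v and p > -6) or (v - 8 > -2 or y + 9 <= -6)) or 3*v - 6 != 9 must hold; in canonical form it is ((2/3)*lim + v > 9 and p > -6) or v > 6 or y <= -15 or 3*v != 15.
Before the loop (bound <=2), unroll the exhaustion recursion (WP_0 = exit-now case; WP_j = one more guarded iteration, up to j = 2):
  WP_0: (not (y > 12)) and (((2/3)*lim + v > 9 and p > -6) or v > 6 or y <= -15 or 3*v != 15)
  WP_1: (y > 12 -> ((not (y > 12)) and (((2/3)*lim + v > 9 and p > -6) or v > 6 or y <= -15 or 3*v != 15))) and ((not (y > 12)) -> (((2/3)*lim + v > 9 and p > -6) or v > 6 or y <= -15 or 3*v != 15))
  WP_2: (y > 12 -> ((y > 12 -> ((not (y > 12)) and (((2/3)*lim + v > 9 and p > -6) or v > 6 or y <= -15 or 3*v != 15))) and ((not (y > 12)) -> (((2/3)*lim + v > 9 and p > -6) or v > 6 or y <= -15 or 3*v != 15)))) and ((not (y > 12)) -> (((2/3)*lim + v > 9 and p > -6) or v > 6 or y <= -15 or 3*v != 15))
So before the loop: (y > 12 -> ((y > 12 -> ((not (y > 12)) and (((2/3)*lim + v > 9 and p > -6) or v > 6 or y <= -15 or 3*v != 15))) and ((not (y > 12)) -> (((2/3)*lim + v > 9 and p > -6) or v > 6 or y <= -15 or 3*v != 15)))) and ((not (y > 12)) -> (((2/3)*lim + v > 9 and p > -6) or v > 6 or y <= -15 or 3*v != 15))
Before y := 2*m + 6: (2*m > 6 -> ((2*m > 6 -> ((not (2*m > 6)) and (((2/3)*lim + v > 9 and p > -6) or v > 6 or 2*m <= -21 or 3*v != 15))) and ((not (2*m > 6)) -> (((2/3)*lim + v > 9 and p > -6) or v > 6 or 2*m <= -21 or 3*v != 15)))) and ((not (2*m > 6)) -> (((2/3)*lim + v > 9 and p > -6) or v > 6 or 2*m <= -21 or 3*v != 15))
Before assert 3*y - 2*lim - 3 <= -8: 3*y <= 2*lim - 5 and (2*m > 6 -> ((2*m > 6 -> ((not (2*m > 6)) and (((2/3)*lim + v > 9 and p > -6) or v > 6 or 2*m <= -21 or 3*v != 15))) and ((not (2*m > 6)) -> (((2/3)*lim + v > 9 and p > -6) or v > 6 or 2*m <= -21 or 3*v != 15)))) and ((not (2*m > 6)) -> (((2/3)*lim + v > 9 and p > -6) or v > 6 or 2*m <= -21 or 3*v != 15))
Before havoc p: forall p_1. (3*y <= 2*lim - 5 and (2*m > 6 -> ((2*m > 6 -> ((not (2*m > 6)) and (((2/3)*lim + v > 9 and p_1 > -6) or v > 6 or 2*m <= -21 or 3*v != 15))) and ((not (2*m > 6)) -> (((2/3)*lim + v > 9 and p_1 > -6) or v > 6 or 2*m <= -21 or 3*v != 15)))) and ((not (2*m > 6)) -> (((2/3)*lim + v > 9 and p_1 > -6) or v > 6 or 2*m <= -21 or 3*v != 15)))
Answer: WP = forall p_1. (3*y <= 2*lim - 5 and (2*m > 6 -> ((2*m > 6 -> ((not (2*m > 6)) and (((2/3)*lim + v > 9 and p_1 > -6) or v > 6 or 2*m <= -21 or 3*v != 15))) and ((not (2*m > 6)) -> (((2/3)*lim + v > 9 and p_1 > -6) or v > 6 or 2*m <= -21 or 3*v != 15)))) and ((not (2*m > 6)) -> (((2/3)*lim + v > 9 and p_1 > -6) or v > 6 or 2*m <= -21 or 3*v != 15)))


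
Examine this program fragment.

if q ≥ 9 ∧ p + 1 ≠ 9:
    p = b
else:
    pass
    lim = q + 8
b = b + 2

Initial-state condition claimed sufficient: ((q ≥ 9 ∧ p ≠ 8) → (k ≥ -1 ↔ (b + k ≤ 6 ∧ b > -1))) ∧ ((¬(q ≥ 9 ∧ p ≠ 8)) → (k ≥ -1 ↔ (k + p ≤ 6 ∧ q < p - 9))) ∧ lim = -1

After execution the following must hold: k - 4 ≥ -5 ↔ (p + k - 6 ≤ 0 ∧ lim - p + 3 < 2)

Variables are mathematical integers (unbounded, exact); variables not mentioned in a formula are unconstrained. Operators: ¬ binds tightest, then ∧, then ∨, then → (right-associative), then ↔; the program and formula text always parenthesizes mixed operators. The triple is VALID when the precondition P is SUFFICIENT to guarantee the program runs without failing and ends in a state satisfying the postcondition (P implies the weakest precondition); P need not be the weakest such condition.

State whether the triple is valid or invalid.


Working backward. After the program, the postcondition k - 4 ≥ -5 ↔ (p + k - 6 ≤ 0 ∧ lim - p + 3 < 2) must hold; in canonical form it is k ≥ -1 ↔ (k + p ≤ 6 ∧ lim < p - 1).
Before b := b + 2: k ≥ -1 ↔ (k + p ≤ 6 ∧ lim < p - 1)
Then branch requires k ≥ -1 ↔ (b + k ≤ 6 ∧ lim < b - 1); else branch requires k ≥ -1 ↔ (k + p ≤ 6 ∧ q < p - 9).
Before the if: ((q ≥ 9 ∧ p ≠ 8) → (k ≥ -1 ↔ (b + k ≤ 6 ∧ lim < b - 1))) ∧ ((¬(q ≥ 9 ∧ p ≠ 8)) → (k ≥ -1 ↔ (k + p ≤ 6 ∧ q < p - 9)))
The weakest precondition is ((q ≥ 9 ∧ p ≠ 8) → (k ≥ -1 ↔ (b + k ≤ 6 ∧ lim < b - 1))) ∧ ((¬(q ≥ 9 ∧ p ≠ 8)) → (k ≥ -1 ↔ (k + p ≤ 6 ∧ q < p - 9))).
Check whether ((q ≥ 9 ∧ p ≠ 8) → (k ≥ -1 ↔ (b + k ≤ 6 ∧ b > -1))) ∧ ((¬(q ≥ 9 ∧ p ≠ 8)) → (k ≥ -1 ↔ (k + p ≤ 6 ∧ q < p - 9))) ∧ lim = -1 implies it.
Countermodel: at the initial state b = 0, k = 0, lim = -1, p = 9, q = 9, the precondition holds but the weakest precondition fails.
Answer: invalid


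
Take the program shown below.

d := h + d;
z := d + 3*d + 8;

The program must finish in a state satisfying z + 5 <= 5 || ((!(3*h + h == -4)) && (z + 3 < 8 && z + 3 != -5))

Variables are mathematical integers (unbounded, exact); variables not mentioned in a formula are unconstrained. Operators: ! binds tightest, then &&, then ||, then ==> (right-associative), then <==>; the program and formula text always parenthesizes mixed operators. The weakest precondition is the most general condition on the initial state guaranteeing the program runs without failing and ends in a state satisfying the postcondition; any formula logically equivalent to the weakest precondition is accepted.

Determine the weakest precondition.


Working backward. After the program, the postcondition z + 5 <= 5 || ((!(3*h + h == -4)) && (z + 3 < 8 && z + 3 != -5)) must hold; in canonical form it is z <= 0 || ((!(4*h == -4)) && z < 5 && z != -8).
Before z := d + 3*d + 8: 4*d <= -8 || ((!(4*h == -4)) && 4*d < -3 && 4*d != -16)
Before d := h + d: 4*d + 4*h <= -8 || ((!(4*h == -4)) && 4*d + 4*h < -3 && 4*d + 4*h != -16)
Answer: WP = 4*d + 4*h <= -8 || ((!(4*h == -4)) && 4*d + 4*h < -3 && 4*d + 4*h != -16)


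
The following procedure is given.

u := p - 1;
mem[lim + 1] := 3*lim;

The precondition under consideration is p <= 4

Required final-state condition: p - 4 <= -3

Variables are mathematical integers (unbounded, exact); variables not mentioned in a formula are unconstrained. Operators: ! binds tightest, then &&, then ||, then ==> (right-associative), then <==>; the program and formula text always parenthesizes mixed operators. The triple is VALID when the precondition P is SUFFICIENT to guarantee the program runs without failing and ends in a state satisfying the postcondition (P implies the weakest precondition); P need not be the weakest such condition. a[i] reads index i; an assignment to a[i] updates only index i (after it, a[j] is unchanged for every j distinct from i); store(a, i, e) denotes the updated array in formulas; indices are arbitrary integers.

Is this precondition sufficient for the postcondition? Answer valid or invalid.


Working backward. After the program, the postcondition p - 4 <= -3 must hold; in canonical form it is p <= 1.
Before mem[lim + 1] := 3*lim: p <= 1
Before u := p - 1: p <= 1
The weakest precondition is p <= 1.
Check whether p <= 4 implies it.
Countermodel: at the initial state p = 2, the precondition holds but the weakest precondition fails.
Answer: invalid


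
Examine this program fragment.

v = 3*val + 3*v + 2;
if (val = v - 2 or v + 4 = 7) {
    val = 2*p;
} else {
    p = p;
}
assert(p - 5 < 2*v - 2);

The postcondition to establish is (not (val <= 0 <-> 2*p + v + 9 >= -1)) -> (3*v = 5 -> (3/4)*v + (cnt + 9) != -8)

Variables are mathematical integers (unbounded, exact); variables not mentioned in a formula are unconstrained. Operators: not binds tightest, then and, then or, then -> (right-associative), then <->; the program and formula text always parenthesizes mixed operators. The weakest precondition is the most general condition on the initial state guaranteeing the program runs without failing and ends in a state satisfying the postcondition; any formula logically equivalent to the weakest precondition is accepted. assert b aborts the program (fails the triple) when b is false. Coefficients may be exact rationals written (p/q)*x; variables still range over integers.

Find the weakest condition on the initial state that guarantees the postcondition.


Working backward. After the program, the postcondition (not (val <= 0 <-> 2*p + v + 9 >= -1)) -> (3*v = 5 -> (3/4)*v + (cnt + 9) != -8) must hold; in canonical form it is (not (val <= 0 <-> 2*p + v >= -10)) -> (3*v = 5 -> cnt + (3/4)*v != -17).
Before assert p - 5 < 2*v - 2: p < 2*v + 3 and ((not (val <= 0 <-> 2*p + v >= -10)) -> (3*v = 5 -> cnt + (3/4)*v != -17))
Then branch requires p < 2*v + 3 and ((not (2*p <= 0 <-> 2*p + v >= -10)) -> (3*v = 5 -> cnt + (3/4)*v != -17)); else branch requires p < 2*v + 3 and ((not (val <= 0 <-> 2*p + v >= -10)) -> (3*v = 5 -> cnt + (3/4)*v != -17)).
Before the if: ((val = v - 2 or v = 3) -> (p < 2*v + 3 and ((not (2*p <= 0 <-> 2*p + v >= -10)) -> (3*v = 5 -> cnt + (3/4)*v != -17)))) and ((not (val = v - 2 or v = 3)) -> (p < 2*v + 3 and ((not (val <= 0 <-> 2*p + v >= -10)) -> (3*v = 5 -> cnt + (3/4)*v != -17))))
Before v := 3*val + 3*v + 2: ((3*v + 2*val = 0 or 3*v + 3*val = 1) -> (p < 6*v + 6*val + 7 and ((not (2*p <= 0 <-> 2*p + 3*v + 3*val >= -12)) -> (9*v + 9*val = -1 -> cnt + (9/4)*v + (9/4)*val != -37/2)))) and ((not (3*v + 2*val = 0 or 3*v + 3*val = 1)) -> (p < 6*v + 6*val + 7 and ((not (val <= 0 <-> 2*p + 3*v + 3*val >= -12)) -> (9*v + 9*val = -1 -> cnt + (9/4)*v + (9/4)*val != -37/2))))
Answer: WP = ((3*v + 2*val = 0 or 3*v + 3*val = 1) -> (p < 6*v + 6*val + 7 and ((not (2*p <= 0 <-> 2*p + 3*v + 3*val >= -12)) -> (9*v + 9*val = -1 -> cnt + (9/4)*v + (9/4)*val != -37/2)))) and ((not (3*v + 2*val = 0 or 3*v + 3*val = 1)) -> (p < 6*v + 6*val + 7 and ((not (val <= 0 <-> 2*p + 3*v + 3*val >= -12)) -> (9*v + 9*val = -1 -> cnt + (9/4)*v + (9/4)*val != -37/2))))


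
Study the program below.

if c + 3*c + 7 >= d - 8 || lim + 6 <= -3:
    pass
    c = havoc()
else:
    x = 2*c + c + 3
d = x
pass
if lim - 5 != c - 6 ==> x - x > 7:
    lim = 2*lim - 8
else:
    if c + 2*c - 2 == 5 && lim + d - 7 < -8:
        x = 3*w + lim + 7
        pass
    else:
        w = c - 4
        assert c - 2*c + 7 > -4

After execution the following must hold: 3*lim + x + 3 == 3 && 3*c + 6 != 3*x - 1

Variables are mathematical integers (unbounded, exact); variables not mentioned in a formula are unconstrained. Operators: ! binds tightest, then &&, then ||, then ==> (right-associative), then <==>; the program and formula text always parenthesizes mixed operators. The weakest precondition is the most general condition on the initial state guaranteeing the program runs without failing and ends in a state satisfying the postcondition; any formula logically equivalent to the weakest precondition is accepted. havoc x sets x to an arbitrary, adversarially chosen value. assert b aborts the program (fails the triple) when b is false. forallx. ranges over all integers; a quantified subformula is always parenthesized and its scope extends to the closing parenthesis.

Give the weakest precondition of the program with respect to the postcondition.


Working backward. After the program, the postcondition 3*lim + x + 3 == 3 && 3*c + 6 != 3*x - 1 must hold; in canonical form it is 3*lim + x == 0 && 3*c != 3*x - 7.
Then branch requires 6*lim + x == 24 && 3*c != 3*x - 7; else branch requires ((3*c == 7 && d + lim < -1) ==> (4*lim + 3*w == -7 && 3*c != 3*lim + 9*w + 14)) && ((!(3*c == 7 && d + lim < -1)) ==> (c < 11 && 3*lim + x == 0 && 3*c != 3*x - 7)).
Before the if: ((!(lim != c - 1)) ==> (6*lim + x == 24 && 3*c != 3*x - 7)) && (lim != c - 1 ==> (((3*c == 7 && d + lim < -1) ==> (4*lim + 3*w == -7 && 3*c != 3*lim + 9*w + 14)) && ((!(3*c == 7 && d + lim < -1)) ==> (c < 11 && 3*lim + x == 0 && 3*c != 3*x - 7))))
Before skip: ((!(lim != c - 1)) ==> (6*lim + x == 24 && 3*c != 3*x - 7)) && (lim != c - 1 ==> (((3*c == 7 && d + lim < -1) ==> (4*lim + 3*w == -7 && 3*c != 3*lim + 9*w + 14)) && ((!(3*c == 7 && d + lim < -1)) ==> (c < 11 && 3*lim + x == 0 && 3*c != 3*x - 7))))
Before d := x: ((!(lim != c - 1)) ==> (6*lim + x == 24 && 3*c != 3*x - 7)) && (lim != c - 1 ==> (((3*c == 7 && lim + x < -1) ==> (4*lim + 3*w == -7 && 3*c != 3*lim + 9*w + 14)) && ((!(3*c == 7 && lim + x < -1)) ==> (c < 11 && 3*lim + x == 0 && 3*c != 3*x - 7))))
Then branch requires forall c_1. (((!(lim != c_1 - 1)) ==> (6*lim + x == 24 && 3*c_1 != 3*x - 7)) && (lim != c_1 - 1 ==> (((3*c_1 == 7 && lim + x < -1) ==> (4*lim + 3*w == -7 && 3*c_1 != 3*lim + 9*w + 14)) && ((!(3*c_1 == 7 && lim + x < -1)) ==> (c_1 < 11 && 3*lim + x == 0 && 3*c_1 != 3*x - 7))))); else branch requires ((!(lim != c - 1)) ==> (3*c + 6*lim == 21 && 6*c != -2)) && (lim != c - 1 ==> (((3*c == 7 && 3*c + lim < -4) ==> (4*lim + 3*w == -7 && 3*c != 3*lim + 9*w + 14)) && ((!(3*c == 7 && 3*c + lim < -4)) ==> (c < 11 && 3*c + 3*lim == -3 && 6*c != -2)))).
Before the if: ((4*c >= d - 15 || lim <= -9) ==> (forall c_1. (((!(lim != c_1 - 1)) ==> (6*lim + x == 24 && 3*c_1 != 3*x - 7)) && (lim != c_1 - 1 ==> (((3*c_1 == 7 && lim + x < -1) ==> (4*lim + 3*w == -7 && 3*c_1 != 3*lim + 9*w + 14)) && ((!(3*c_1 == 7 && lim + x < -1)) ==> (c_1 < 11 && 3*lim + x == 0 && 3*c_1 != 3*x - 7))))))) && ((!(4*c >= d - 15 || lim <= -9)) ==> (((!(lim != c - 1)) ==> (3*c + 6*lim == 21 && 6*c != -2)) && (lim != c - 1 ==> (((3*c == 7 && 3*c + lim < -4) ==> (4*lim + 3*w == -7 && 3*c != 3*lim + 9*w + 14)) && ((!(3*c == 7 && 3*c + lim < -4)) ==> (c < 11 && 3*c + 3*lim == -3 && 6*c != -2))))))
Answer: WP = ((4*c >= d - 15 || lim <= -9) ==> (forall c_1. (((!(lim != c_1 - 1)) ==> (6*lim + x == 24 && 3*c_1 != 3*x - 7)) && (lim != c_1 - 1 ==> (((3*c_1 == 7 && lim + x < -1) ==> (4*lim + 3*w == -7 && 3*c_1 != 3*lim + 9*w + 14)) && ((!(3*c_1 == 7 && lim + x < -1)) ==> (c_1 < 11 && 3*lim + x == 0 && 3*c_1 != 3*x - 7))))))) && ((!(4*c >= d - 15 || lim <= -9)) ==> (((!(lim != c - 1)) ==> (3*c + 6*lim == 21 && 6*c != -2)) && (lim != c - 1 ==> (((3*c == 7 && 3*c + lim < -4) ==> (4*lim + 3*w == -7 && 3*c != 3*lim + 9*w + 14)) && ((!(3*c == 7 && 3*c + lim < -4)) ==> (c < 11 && 3*c + 3*lim == -3 && 6*c != -2))))))


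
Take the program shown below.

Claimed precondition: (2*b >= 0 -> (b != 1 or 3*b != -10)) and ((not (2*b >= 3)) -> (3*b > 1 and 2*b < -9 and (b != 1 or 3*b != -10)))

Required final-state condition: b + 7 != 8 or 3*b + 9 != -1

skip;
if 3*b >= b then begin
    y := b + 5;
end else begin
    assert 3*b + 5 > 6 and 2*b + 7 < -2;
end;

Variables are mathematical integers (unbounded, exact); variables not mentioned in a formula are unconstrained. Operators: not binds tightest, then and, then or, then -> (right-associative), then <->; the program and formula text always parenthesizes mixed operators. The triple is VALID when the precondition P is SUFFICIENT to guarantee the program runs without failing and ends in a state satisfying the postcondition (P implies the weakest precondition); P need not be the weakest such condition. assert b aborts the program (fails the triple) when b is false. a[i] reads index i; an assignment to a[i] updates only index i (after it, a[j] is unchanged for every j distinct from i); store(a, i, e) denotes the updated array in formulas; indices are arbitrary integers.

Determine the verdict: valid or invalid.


Working backward. After the program, the postcondition b + 7 != 8 or 3*b + 9 != -1 must hold; in canonical form it is b != 1 or 3*b != -10.
Then branch requires b != 1 or 3*b != -10; else branch requires 3*b > 1 and 2*b < -9 and (b != 1 or 3*b != -10).
Before the if: (2*b >= 0 -> (b != 1 or 3*b != -10)) and ((not (2*b >= 0)) -> (3*b > 1 and 2*b < -9 and (b != 1 or 3*b != -10)))
Before skip: (2*b >= 0 -> (b != 1 or 3*b != -10)) and ((not (2*b >= 0)) -> (3*b > 1 and 2*b < -9 and (b != 1 or 3*b != -10)))
The weakest precondition is (2*b >= 0 -> (b != 1 or 3*b != -10)) and ((not (2*b >= 0)) -> (3*b > 1 and 2*b < -9 and (b != 1 or 3*b != -10))).
Check whether (2*b >= 0 -> (b != 1 or 3*b != -10)) and ((not (2*b >= 3)) -> (3*b > 1 and 2*b < -9 and (b != 1 or 3*b != -10))) implies it.
Every state satisfying the precondition satisfies the weakest precondition: the implication holds.
Answer: valid


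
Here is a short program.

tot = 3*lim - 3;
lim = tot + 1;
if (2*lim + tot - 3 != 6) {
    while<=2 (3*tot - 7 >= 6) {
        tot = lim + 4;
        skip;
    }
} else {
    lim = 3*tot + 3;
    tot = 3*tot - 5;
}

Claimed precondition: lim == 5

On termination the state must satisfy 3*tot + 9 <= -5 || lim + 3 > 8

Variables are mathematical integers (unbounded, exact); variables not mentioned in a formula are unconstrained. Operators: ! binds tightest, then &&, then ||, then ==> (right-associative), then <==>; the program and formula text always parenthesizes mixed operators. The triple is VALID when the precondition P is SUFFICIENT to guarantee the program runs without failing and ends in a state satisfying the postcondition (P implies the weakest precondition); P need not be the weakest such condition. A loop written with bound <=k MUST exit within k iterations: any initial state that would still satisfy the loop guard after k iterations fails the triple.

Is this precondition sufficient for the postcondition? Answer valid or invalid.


Working backward. After the program, the postcondition 3*tot + 9 <= -5 || lim + 3 > 8 must hold; in canonical form it is 3*tot <= -14 || lim > 5.
Then branch requires (3*tot >= 13 ==> ((3*lim >= 1 ==> ((!(3*lim >= 1)) && (3*lim <= -26 || lim > 5))) && ((!(3*lim >= 1)) ==> (3*lim <= -26 || lim > 5)))) && ((!(3*tot >= 13)) ==> (3*tot <= -14 || lim > 5)); else branch requires 9*tot <= 1 || 3*tot > 2.
Before the if: (2*lim + tot != 9 ==> ((3*tot >= 13 ==> ((3*lim >= 1 ==> ((!(3*lim >= 1)) && (3*lim <= -26 || lim > 5))) && ((!(3*lim >= 1)) ==> (3*lim <= -26 || lim > 5)))) && ((!(3*tot >= 13)) ==> (3*tot <= -14 || lim > 5)))) && ((!(2*lim + tot != 9)) ==> (9*tot <= 1 || 3*tot > 2))
Before lim := tot + 1: (3*tot != 7 ==> ((3*tot >= 13 ==> ((3*tot >= -2 ==> ((!(3*tot >= -2)) && (3*tot <= -29 || tot > 4))) && ((!(3*tot >= -2)) ==> (3*tot <= -29 || tot > 4)))) && ((!(3*tot >= 13)) ==> (3*tot <= -14 || tot > 4)))) && ((!(3*tot != 7)) ==> (9*tot <= 1 || 3*tot > 2))
Before tot := 3*lim - 3: (9*lim != 16 ==> ((9*lim >= 22 ==> ((9*lim >= 7 ==> ((!(9*lim >= 7)) && (9*lim <= -20 || 3*lim > 7))) && ((!(9*lim >= 7)) ==> (9*lim <= -20 || 3*lim > 7)))) && ((!(9*lim >= 22)) ==> (9*lim <= -5 || 3*lim > 7)))) && ((!(9*lim != 16)) ==> (27*lim <= 28 || 9*lim > 11))
The weakest precondition is (9*lim != 16 ==> ((9*lim >= 22 ==> ((9*lim >= 7 ==> ((!(9*lim >= 7)) && (9*lim <= -20 || 3*lim > 7))) && ((!(9*lim >= 7)) ==> (9*lim <= -20 || 3*lim > 7)))) && ((!(9*lim >= 22)) ==> (9*lim <= -5 || 3*lim > 7)))) && ((!(9*lim != 16)) ==> (27*lim <= 28 || 9*lim > 11)).
Check whether lim == 5 implies it.
Countermodel: at the initial state lim = 5, the precondition holds but the weakest precondition fails.
Answer: invalid


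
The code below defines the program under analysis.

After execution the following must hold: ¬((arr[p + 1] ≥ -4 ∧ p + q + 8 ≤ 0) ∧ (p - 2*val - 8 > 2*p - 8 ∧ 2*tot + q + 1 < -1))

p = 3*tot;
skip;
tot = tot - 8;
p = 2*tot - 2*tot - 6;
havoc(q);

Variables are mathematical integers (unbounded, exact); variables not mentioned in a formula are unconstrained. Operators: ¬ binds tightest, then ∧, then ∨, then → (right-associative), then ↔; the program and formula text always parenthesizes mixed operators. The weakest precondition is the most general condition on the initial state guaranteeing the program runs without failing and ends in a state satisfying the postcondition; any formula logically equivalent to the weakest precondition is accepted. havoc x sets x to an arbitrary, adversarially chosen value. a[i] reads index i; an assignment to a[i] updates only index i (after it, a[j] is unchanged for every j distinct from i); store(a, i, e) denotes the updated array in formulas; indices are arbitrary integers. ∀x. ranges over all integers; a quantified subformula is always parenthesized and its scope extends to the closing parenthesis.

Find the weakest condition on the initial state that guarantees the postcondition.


Working backward. After the program, the postcondition ¬((arr[p + 1] ≥ -4 ∧ p + q + 8 ≤ 0) ∧ (p - 2*val - 8 > 2*p - 8 ∧ 2*tot + q + 1 < -1)) must hold; in canonical form it is ¬(arr[p + 1] ≥ -4 ∧ p + q ≤ -8 ∧ p + 2*val < 0 ∧ q + 2*tot < -2).
Before havoc q: ∀q_1. (¬(arr[p + 1] ≥ -4 ∧ p + q_1 ≤ -8 ∧ p + 2*val < 0 ∧ q_1 + 2*tot < -2))
Before p := 2*tot - 2*tot - 6: ∀q_1. (¬(arr[-5] ≥ -4 ∧ q_1 ≤ -2 ∧ 2*val < 6 ∧ q_1 + 2*tot < -2))
Before tot := tot - 8: ∀q_1. (¬(arr[-5] ≥ -4 ∧ q_1 ≤ -2 ∧ 2*val < 6 ∧ q_1 + 2*tot < 14))
Before skip: ∀q_1. (¬(arr[-5] ≥ -4 ∧ q_1 ≤ -2 ∧ 2*val < 6 ∧ q_1 + 2*tot < 14))
Before p := 3*tot: ∀q_1. (¬(arr[-5] ≥ -4 ∧ q_1 ≤ -2 ∧ 2*val < 6 ∧ q_1 + 2*tot < 14))
Answer: WP = ∀q_1. (¬(arr[-5] ≥ -4 ∧ q_1 ≤ -2 ∧ 2*val < 6 ∧ q_1 + 2*tot < 14))


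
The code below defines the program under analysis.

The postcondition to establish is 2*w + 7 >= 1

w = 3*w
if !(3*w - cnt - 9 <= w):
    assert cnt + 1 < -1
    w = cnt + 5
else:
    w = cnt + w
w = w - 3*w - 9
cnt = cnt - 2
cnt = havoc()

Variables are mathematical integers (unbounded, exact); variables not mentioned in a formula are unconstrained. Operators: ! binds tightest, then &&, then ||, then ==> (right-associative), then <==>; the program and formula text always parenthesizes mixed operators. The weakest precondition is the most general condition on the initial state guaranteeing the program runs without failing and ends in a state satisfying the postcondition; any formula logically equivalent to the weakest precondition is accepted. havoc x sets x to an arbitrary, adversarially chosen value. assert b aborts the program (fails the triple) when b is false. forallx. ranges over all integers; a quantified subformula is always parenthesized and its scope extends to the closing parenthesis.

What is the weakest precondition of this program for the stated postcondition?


Working backward. After the program, the postcondition 2*w + 7 >= 1 must hold; in canonical form it is 2*w >= -6.
Before havoc cnt: 2*w >= -6
Before cnt := cnt - 2: 2*w >= -6
Before w := w - 3*w - 9: 4*w <= -12
Then branch requires cnt < -2 && 4*cnt <= -32; else branch requires 4*cnt + 4*w <= -12.
Before the if: ((!(2*w <= cnt + 9)) ==> (cnt < -2 && 4*cnt <= -32)) && (2*w <= cnt + 9 ==> 4*cnt + 4*w <= -12)
Before w := 3*w: ((!(6*w <= cnt + 9)) ==> (cnt < -2 && 4*cnt <= -32)) && (6*w <= cnt + 9 ==> 4*cnt + 12*w <= -12)
Answer: WP = ((!(6*w <= cnt + 9)) ==> (cnt < -2 && 4*cnt <= -32)) && (6*w <= cnt + 9 ==> 4*cnt + 12*w <= -12)


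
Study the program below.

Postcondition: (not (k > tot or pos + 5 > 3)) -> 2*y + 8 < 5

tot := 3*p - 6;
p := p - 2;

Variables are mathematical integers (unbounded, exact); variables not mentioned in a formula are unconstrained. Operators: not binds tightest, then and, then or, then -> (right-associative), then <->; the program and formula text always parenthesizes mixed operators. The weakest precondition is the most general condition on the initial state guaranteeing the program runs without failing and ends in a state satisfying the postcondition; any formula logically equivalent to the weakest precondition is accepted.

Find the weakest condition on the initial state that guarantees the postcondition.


Working backward. After the program, the postcondition (not (k > tot or pos + 5 > 3)) -> 2*y + 8 < 5 must hold; in canonical form it is (not (k > tot or pos > -2)) -> 2*y < -3.
Before p := p - 2: (not (k > tot or pos > -2)) -> 2*y < -3
Before tot := 3*p - 6: (not (k > 3*p - 6 or pos > -2)) -> 2*y < -3
Answer: WP = (not (k > 3*p - 6 or pos > -2)) -> 2*y < -3


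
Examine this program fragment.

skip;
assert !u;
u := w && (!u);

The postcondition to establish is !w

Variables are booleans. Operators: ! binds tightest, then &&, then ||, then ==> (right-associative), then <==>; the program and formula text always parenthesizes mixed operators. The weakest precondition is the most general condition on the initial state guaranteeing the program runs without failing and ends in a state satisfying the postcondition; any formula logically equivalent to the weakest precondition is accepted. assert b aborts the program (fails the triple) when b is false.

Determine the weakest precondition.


Working backward. After the program, !w must hold.
Before u := w && (!u): !w
Before assert !u: (!u) && (!w)
Before skip: (!u) && (!w)
Answer: WP = (!u) && (!w)


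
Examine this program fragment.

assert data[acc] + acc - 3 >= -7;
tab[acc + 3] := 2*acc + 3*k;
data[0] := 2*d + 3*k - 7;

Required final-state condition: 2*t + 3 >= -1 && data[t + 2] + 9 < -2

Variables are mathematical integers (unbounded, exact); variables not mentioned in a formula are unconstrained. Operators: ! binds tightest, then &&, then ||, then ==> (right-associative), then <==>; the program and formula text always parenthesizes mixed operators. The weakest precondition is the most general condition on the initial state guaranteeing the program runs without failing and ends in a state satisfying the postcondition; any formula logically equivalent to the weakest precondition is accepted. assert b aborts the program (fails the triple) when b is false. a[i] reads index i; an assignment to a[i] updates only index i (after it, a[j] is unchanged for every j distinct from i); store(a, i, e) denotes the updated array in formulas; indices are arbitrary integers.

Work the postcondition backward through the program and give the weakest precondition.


Working backward. After the program, the postcondition 2*t + 3 >= -1 && data[t + 2] + 9 < -2 must hold; in canonical form it is 2*t >= -4 && data[t + 2] < -11.
Before data[0] := 2*d + 3*k - 7: 2*t >= -4 && store(data, 0, 2*d + 3*k - 7)[t + 2] < -11
Before tab[acc + 3] := 2*acc + 3*k: 2*t >= -4 && store(data, 0, 2*d + 3*k - 7)[t + 2] < -11
Before assert data[acc] + acc - 3 >= -7: data[acc] + acc >= -4 && 2*t >= -4 && store(data, 0, 2*d + 3*k - 7)[t + 2] < -11
Answer: WP = data[acc] + acc >= -4 && 2*t >= -4 && store(data, 0, 2*d + 3*k - 7)[t + 2] < -11


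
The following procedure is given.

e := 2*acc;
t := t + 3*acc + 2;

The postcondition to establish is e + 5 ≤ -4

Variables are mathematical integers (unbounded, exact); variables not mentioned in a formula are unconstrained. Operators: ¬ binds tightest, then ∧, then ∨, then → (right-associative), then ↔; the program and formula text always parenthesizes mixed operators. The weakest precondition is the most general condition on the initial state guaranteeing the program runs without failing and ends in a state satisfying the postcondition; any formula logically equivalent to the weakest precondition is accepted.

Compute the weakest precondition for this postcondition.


Working backward. After the program, the postcondition e + 5 ≤ -4 must hold; in canonical form it is e ≤ -9.
Before t := t + 3*acc + 2: e ≤ -9
Before e := 2*acc: 2*acc ≤ -9
Answer: WP = 2*acc ≤ -9


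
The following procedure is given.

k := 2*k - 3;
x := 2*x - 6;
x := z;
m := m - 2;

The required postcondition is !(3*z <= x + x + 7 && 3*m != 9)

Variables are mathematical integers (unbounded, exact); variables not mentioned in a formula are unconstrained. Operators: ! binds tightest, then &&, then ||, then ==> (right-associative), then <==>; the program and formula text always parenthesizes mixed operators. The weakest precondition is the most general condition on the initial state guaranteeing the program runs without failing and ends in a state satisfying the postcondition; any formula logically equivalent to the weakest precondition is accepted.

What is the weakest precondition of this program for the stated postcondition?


Working backward. After the program, the postcondition !(3*z <= x + x + 7 && 3*m != 9) must hold; in canonical form it is !(3*z <= 2*x + 7 && 3*m != 9).
Before m := m - 2: !(3*z <= 2*x + 7 && 3*m != 15)
Before x := z: !(z <= 7 && 3*m != 15)
Before x := 2*x - 6: !(z <= 7 && 3*m != 15)
Before k := 2*k - 3: !(z <= 7 && 3*m != 15)
Answer: WP = !(z <= 7 && 3*m != 15)


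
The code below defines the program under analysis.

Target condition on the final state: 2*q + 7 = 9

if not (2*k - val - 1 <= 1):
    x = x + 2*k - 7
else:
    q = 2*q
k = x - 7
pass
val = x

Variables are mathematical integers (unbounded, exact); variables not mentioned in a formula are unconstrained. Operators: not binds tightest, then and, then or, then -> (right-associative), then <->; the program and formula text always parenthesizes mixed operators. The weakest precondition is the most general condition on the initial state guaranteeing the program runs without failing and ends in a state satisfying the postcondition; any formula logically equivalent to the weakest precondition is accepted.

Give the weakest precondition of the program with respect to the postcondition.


Working backward. After the program, the postcondition 2*q + 7 = 9 must hold; in canonical form it is 2*q = 2.
Before val := x: 2*q = 2
Before skip: 2*q = 2
Before k := x - 7: 2*q = 2
Then branch requires 2*q = 2; else branch requires 4*q = 2.
Before the if: ((not (2*k <= val + 2)) -> 2*q = 2) and (2*k <= val + 2 -> 4*q = 2)
Answer: WP = ((not (2*k <= val + 2)) -> 2*q = 2) and (2*k <= val + 2 -> 4*q = 2)


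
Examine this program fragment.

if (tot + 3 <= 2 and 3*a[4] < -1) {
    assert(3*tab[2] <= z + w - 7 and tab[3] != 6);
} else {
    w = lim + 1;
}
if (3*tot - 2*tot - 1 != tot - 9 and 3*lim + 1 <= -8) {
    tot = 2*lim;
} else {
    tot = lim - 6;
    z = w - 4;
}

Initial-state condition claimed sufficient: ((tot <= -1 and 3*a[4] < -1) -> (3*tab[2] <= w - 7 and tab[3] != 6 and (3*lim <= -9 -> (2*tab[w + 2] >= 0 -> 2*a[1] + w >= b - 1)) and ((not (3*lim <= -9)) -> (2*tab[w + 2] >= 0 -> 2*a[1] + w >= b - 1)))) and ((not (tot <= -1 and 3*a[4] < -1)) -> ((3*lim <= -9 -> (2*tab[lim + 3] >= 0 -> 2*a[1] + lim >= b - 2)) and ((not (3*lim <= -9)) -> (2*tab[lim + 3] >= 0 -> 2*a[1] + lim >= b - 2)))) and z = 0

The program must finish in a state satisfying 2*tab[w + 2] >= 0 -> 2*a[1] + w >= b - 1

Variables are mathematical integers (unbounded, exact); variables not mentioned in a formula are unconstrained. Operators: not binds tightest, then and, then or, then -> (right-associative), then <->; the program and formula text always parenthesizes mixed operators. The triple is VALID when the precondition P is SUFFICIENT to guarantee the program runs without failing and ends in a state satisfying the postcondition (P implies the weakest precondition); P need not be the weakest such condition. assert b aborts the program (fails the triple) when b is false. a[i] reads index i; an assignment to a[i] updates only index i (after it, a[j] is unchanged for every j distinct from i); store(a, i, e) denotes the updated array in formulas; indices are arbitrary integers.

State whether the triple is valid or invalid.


Working backward. After the program, 2*tab[w + 2] >= 0 -> 2*a[1] + w >= b - 1 must hold.
Then branch requires 2*tab[w + 2] >= 0 -> 2*a[1] + w >= b - 1; else branch requires 2*tab[w + 2] >= 0 -> 2*a[1] + w >= b - 1.
Before the if: (3*lim <= -9 -> (2*tab[w + 2] >= 0 -> 2*a[1] + w >= b - 1)) and ((not (3*lim <= -9)) -> (2*tab[w + 2] >= 0 -> 2*a[1] + w >= b - 1))
Then branch requires 3*tab[2] <= w + z - 7 and tab[3] != 6 and (3*lim <= -9 -> (2*tab[w + 2] >= 0 -> 2*a[1] + w >= b - 1)) and ((not (3*lim <= -9)) -> (2*tab[w + 2] >= 0 -> 2*a[1] + w >= b - 1)); else branch requires (3*lim <= -9 -> (2*tab[lim + 3] >= 0 -> 2*a[1] + lim >= b - 2)) and ((not (3*lim <= -9)) -> (2*tab[lim + 3] >= 0 -> 2*a[1] + lim >= b - 2)).
Before the if: ((tot <= -1 and 3*a[4] < -1) -> (3*tab[2] <= w + z - 7 and tab[3] != 6 and (3*lim <= -9 -> (2*tab[w + 2] >= 0 -> 2*a[1] + w >= b - 1)) and ((not (3*lim <= -9)) -> (2*tab[w + 2] >= 0 -> 2*a[1] + w >= b - 1)))) and ((not (tot <= -1 and 3*a[4] < -1)) -> ((3*lim <= -9 -> (2*tab[lim + 3] >= 0 -> 2*a[1] + lim >= b - 2)) and ((not (3*lim <= -9)) -> (2*tab[lim + 3] >= 0 -> 2*a[1] + lim >= b - 2))))
The weakest precondition is ((tot <= -1 and 3*a[4] < -1) -> (3*tab[2] <= w + z - 7 and tab[3] != 6 and (3*lim <= -9 -> (2*tab[w + 2] >= 0 -> 2*a[1] + w >= b - 1)) and ((not (3*lim <= -9)) -> (2*tab[w + 2] >= 0 -> 2*a[1] + w >= b - 1)))) and ((not (tot <= -1 and 3*a[4] < -1)) -> ((3*lim <= -9 -> (2*tab[lim + 3] >= 0 -> 2*a[1] + lim >= b - 2)) and ((not (3*lim <= -9)) -> (2*tab[lim + 3] >= 0 -> 2*a[1] + lim >= b - 2)))).
Check whether ((tot <= -1 and 3*a[4] < -1) -> (3*tab[2] <= w - 7 and tab[3] != 6 and (3*lim <= -9 -> (2*tab[w + 2] >= 0 -> 2*a[1] + w >= b - 1)) and ((not (3*lim <= -9)) -> (2*tab[w + 2] >= 0 -> 2*a[1] + w >= b - 1)))) and ((not (tot <= -1 and 3*a[4] < -1)) -> ((3*lim <= -9 -> (2*tab[lim + 3] >= 0 -> 2*a[1] + lim >= b - 2)) and ((not (3*lim <= -9)) -> (2*tab[lim + 3] >= 0 -> 2*a[1] + lim >= b - 2)))) and z = 0 implies it.
Every state satisfying the precondition satisfies the weakest precondition: the implication holds.
Answer: valid


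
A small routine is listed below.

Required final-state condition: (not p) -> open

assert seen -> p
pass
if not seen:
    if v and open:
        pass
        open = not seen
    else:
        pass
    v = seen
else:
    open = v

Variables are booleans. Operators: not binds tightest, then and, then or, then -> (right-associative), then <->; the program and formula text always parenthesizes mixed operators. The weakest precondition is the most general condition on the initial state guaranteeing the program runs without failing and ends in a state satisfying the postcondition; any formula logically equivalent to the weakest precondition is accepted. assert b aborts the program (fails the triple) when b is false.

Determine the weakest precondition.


Working backward. After the program, (not p) -> open must hold.
Then branch requires ((v and open) -> ((not p) -> (not seen))) and ((not (v and open)) -> ((not p) -> open)); else branch requires (not p) -> v.
Before the if: ((not seen) -> (((v and open) -> ((not p) -> (not seen))) and ((not (v and open)) -> ((not p) -> open)))) and (seen -> ((not p) -> v))
Before skip: ((not seen) -> (((v and open) -> ((not p) -> (not seen))) and ((not (v and open)) -> ((not p) -> open)))) and (seen -> ((not p) -> v))
Before assert seen -> p: (seen -> p) and ((not seen) -> (((v and open) -> ((not p) -> (not seen))) and ((not (v and open)) -> ((not p) -> open)))) and (seen -> ((not p) -> v))
Answer: WP = (seen -> p) and ((not seen) -> (((v and open) -> ((not p) -> (not seen))) and ((not (v and open)) -> ((not p) -> open)))) and (seen -> ((not p) -> v))


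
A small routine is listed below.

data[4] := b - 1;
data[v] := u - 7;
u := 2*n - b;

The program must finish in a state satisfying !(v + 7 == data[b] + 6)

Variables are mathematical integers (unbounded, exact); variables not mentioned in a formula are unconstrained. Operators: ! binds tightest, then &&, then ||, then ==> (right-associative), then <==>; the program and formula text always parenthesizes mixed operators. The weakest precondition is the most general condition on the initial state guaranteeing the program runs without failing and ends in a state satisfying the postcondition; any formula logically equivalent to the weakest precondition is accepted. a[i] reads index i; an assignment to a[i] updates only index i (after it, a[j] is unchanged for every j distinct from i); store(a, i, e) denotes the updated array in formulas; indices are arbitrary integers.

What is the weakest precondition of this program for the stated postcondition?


Working backward. After the program, the postcondition !(v + 7 == data[b] + 6) must hold; in canonical form it is !(v == data[b] - 1).
Before u := 2*n - b: !(v == data[b] - 1)
Before data[v] := u - 7: !(v == store(data, v, u - 7)[b] - 1)
Before data[4] := b - 1: !(v == store(store(data, 4, b - 1), v, u - 7)[b] - 1)
Answer: WP = !(v == store(store(data, 4, b - 1), v, u - 7)[b] - 1)


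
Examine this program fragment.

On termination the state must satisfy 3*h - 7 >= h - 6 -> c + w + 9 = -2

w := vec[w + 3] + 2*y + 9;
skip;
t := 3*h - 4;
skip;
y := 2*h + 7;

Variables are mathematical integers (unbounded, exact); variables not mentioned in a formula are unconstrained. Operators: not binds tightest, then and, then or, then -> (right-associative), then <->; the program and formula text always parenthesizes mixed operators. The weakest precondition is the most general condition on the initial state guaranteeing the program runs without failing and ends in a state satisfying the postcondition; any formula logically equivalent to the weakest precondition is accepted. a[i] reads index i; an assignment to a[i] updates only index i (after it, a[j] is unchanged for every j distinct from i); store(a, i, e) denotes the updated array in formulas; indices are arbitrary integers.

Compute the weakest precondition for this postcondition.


Working backward. After the program, the postcondition 3*h - 7 >= h - 6 -> c + w + 9 = -2 must hold; in canonical form it is 2*h >= 1 -> c + w = -11.
Before y := 2*h + 7: 2*h >= 1 -> c + w = -11
Before skip: 2*h >= 1 -> c + w = -11
Before t := 3*h - 4: 2*h >= 1 -> c + w = -11
Before skip: 2*h >= 1 -> c + w = -11
Before w := vec[w + 3] + 2*y + 9: 2*h >= 1 -> vec[w + 3] + c + 2*y = -20
Answer: WP = 2*h >= 1 -> vec[w + 3] + c + 2*y = -20


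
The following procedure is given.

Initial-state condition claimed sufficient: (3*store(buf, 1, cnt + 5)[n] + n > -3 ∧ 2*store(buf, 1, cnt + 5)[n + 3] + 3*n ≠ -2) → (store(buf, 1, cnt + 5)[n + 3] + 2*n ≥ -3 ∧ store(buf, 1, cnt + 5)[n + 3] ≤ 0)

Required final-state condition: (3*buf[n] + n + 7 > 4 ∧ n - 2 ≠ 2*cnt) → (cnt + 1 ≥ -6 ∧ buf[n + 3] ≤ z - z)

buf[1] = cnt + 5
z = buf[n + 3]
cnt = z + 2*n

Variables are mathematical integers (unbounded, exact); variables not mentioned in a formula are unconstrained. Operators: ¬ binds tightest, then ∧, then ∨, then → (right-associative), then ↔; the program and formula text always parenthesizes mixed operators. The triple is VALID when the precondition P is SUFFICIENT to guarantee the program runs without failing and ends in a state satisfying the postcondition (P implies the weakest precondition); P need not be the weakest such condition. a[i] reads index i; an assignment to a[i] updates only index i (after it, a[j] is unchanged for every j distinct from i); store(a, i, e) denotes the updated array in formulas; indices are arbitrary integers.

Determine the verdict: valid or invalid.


Working backward. After the program, the postcondition (3*buf[n] + n + 7 > 4 ∧ n - 2 ≠ 2*cnt) → (cnt + 1 ≥ -6 ∧ buf[n + 3] ≤ z - z) must hold; in canonical form it is (3*buf[n] + n > -3 ∧ n ≠ 2*cnt + 2) → (cnt ≥ -7 ∧ buf[n + 3] ≤ 0).
Before cnt := z + 2*n: (3*buf[n] + n > -3 ∧ 3*n + 2*z ≠ -2) → (2*n + z ≥ -7 ∧ buf[n + 3] ≤ 0)
Before z := buf[n + 3]: (3*buf[n] + n > -3 ∧ 2*buf[n + 3] + 3*n ≠ -2) → (buf[n + 3] + 2*n ≥ -7 ∧ buf[n + 3] ≤ 0)
Before buf[1] := cnt + 5: (3*store(buf, 1, cnt + 5)[n] + n > -3 ∧ 2*store(buf, 1, cnt + 5)[n + 3] + 3*n ≠ -2) → (store(buf, 1, cnt + 5)[n + 3] + 2*n ≥ -7 ∧ store(buf, 1, cnt + 5)[n + 3] ≤ 0)
The weakest precondition is (3*store(buf, 1, cnt + 5)[n] + n > -3 ∧ 2*store(buf, 1, cnt + 5)[n + 3] + 3*n ≠ -2) → (store(buf, 1, cnt + 5)[n + 3] + 2*n ≥ -7 ∧ store(buf, 1, cnt + 5)[n + 3] ≤ 0).
Check whether (3*store(buf, 1, cnt + 5)[n] + n > -3 ∧ 2*store(buf, 1, cnt + 5)[n + 3] + 3*n ≠ -2) → (store(buf, 1, cnt + 5)[n + 3] + 2*n ≥ -3 ∧ store(buf, 1, cnt + 5)[n + 3] ≤ 0) implies it.
Every state satisfying the precondition satisfies the weakest precondition: the implication holds.
Answer: valid
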